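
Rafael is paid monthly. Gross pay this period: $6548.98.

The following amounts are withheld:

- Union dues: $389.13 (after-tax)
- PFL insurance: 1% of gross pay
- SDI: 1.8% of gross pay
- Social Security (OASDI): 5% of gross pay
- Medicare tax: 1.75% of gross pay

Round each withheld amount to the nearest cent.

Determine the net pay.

$5534.42

SDI: $6548.98 × 0.018 = $117.88
PFL insurance: $6548.98 × 0.01 = $65.49
Social Security (OASDI): $6548.98 × 0.05 = $327.45
Medicare tax: $6548.98 × 0.0175 = $114.61
Union dues: $389.13
Total deductions = $117.88 + $65.49 + $327.45 + $114.61 + $389.13 = $1014.56
Net pay = $6548.98 − $1014.56 = $5534.42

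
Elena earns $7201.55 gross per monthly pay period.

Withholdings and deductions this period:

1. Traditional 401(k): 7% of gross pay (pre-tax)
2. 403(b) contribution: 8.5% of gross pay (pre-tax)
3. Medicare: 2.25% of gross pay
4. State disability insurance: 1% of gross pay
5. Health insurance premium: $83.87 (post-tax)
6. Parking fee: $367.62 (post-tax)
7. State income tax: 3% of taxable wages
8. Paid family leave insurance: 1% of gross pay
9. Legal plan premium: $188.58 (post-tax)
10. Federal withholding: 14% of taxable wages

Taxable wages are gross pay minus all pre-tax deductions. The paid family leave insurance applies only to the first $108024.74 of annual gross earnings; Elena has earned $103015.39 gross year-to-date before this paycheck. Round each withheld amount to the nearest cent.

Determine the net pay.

$4126.60

Traditional 401(k): $7201.55 × 0.07 = $504.11
403(b) contribution: $7201.55 × 0.085 = $612.13
Pre-tax total = $504.11 + $612.13 = $1116.24
Taxable wages = $7201.55 − $1116.24 = $6085.31
Federal withholding: $6085.31 × 0.14 = $851.94
State income tax: $6085.31 × 0.03 = $182.56
Medicare: $7201.55 × 0.0225 = $162.03
Paid family leave insurance: only $108024.74 − $103015.39 = $5009.35 of this check is subject → $5009.35 × 0.01 = $50.09
State disability insurance: $7201.55 × 0.01 = $72.02
Parking fee: $367.62
Legal plan premium: $188.58
Health insurance premium: $83.87
Total deductions = $504.11 + $612.13 + $851.94 + $182.56 + $162.03 + $50.09 + $72.02 + $367.62 + $188.58 + $83.87 = $3074.95
Net pay = $7201.55 − $3074.95 = $4126.60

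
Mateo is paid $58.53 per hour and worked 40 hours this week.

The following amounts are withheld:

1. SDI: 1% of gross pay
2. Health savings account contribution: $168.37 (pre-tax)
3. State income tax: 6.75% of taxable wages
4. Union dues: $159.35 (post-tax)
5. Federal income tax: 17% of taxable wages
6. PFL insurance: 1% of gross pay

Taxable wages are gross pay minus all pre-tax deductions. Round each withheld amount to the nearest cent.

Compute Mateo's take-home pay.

$1,450.61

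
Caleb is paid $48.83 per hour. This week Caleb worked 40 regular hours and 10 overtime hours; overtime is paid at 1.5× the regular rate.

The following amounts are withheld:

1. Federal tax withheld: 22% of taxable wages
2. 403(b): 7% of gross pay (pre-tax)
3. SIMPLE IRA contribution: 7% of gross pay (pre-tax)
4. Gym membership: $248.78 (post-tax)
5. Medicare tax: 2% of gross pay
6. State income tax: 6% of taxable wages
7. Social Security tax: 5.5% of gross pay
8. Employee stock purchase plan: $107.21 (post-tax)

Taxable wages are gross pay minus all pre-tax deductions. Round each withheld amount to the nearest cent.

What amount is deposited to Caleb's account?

Regular pay: 40 × $48.83 = $1953.20
Overtime pay: 10 × $48.83 × 1.5 = $732.45
Gross pay = $1953.20 + $732.45 = $2685.65
403(b): $2685.65 × 0.07 = $188.00
SIMPLE IRA contribution: $2685.65 × 0.07 = $188.00
Pre-tax total = $188.00 + $188.00 = $376.00
Taxable wages = $2685.65 − $376.00 = $2309.65
State income tax: $2309.65 × 0.06 = $138.58
Federal tax withheld: $2309.65 × 0.22 = $508.12
Social Security tax: $2685.65 × 0.055 = $147.71
Medicare tax: $2685.65 × 0.02 = $53.71
Employee stock purchase plan: $107.21
Gym membership: $248.78
Total deductions = $188.00 + $188.00 + $138.58 + $508.12 + $147.71 + $53.71 + $107.21 + $248.78 = $1580.11
Net pay = $2685.65 − $1580.11 = $1105.54

$1105.54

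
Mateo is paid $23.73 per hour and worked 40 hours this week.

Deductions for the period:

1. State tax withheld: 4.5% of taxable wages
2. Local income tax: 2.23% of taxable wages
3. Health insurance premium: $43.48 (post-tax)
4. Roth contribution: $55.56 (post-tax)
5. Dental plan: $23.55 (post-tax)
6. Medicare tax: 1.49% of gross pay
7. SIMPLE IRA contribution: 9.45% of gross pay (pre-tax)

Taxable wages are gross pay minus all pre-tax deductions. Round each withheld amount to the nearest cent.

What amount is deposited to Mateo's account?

Gross pay: 40 × $23.73 = $949.20
SIMPLE IRA contribution: $949.20 × 0.0945 = $89.70
Taxable wages = $949.20 − $89.70 = $859.50
State tax withheld: $859.50 × 0.045 = $38.68
Local income tax: $859.50 × 0.0223 = $19.17
Medicare tax: $949.20 × 0.0149 = $14.14
Roth contribution: $55.56
Health insurance premium: $43.48
Dental plan: $23.55
Total deductions = $89.70 + $38.68 + $19.17 + $14.14 + $55.56 + $43.48 + $23.55 = $284.28
Net pay = $949.20 − $284.28 = $664.92

$664.92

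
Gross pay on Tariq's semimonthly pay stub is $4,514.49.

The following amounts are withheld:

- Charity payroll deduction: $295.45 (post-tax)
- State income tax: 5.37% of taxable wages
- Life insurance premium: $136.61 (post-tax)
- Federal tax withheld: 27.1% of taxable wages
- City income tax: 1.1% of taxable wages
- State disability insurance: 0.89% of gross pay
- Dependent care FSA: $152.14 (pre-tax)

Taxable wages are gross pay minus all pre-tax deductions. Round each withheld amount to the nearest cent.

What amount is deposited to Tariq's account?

Dependent care FSA: $152.14
Taxable wages = $4,514.49 − $152.14 = $4,362.35
Federal tax withheld: $4,362.35 × 0.271 = $1,182.20
State income tax: $4,362.35 × 0.0537 = $234.26
City income tax: $4,362.35 × 0.011 = $47.99
State disability insurance: $4,514.49 × 0.0089 = $40.18
Life insurance premium: $136.61
Charity payroll deduction: $295.45
Total deductions = $152.14 + $1,182.20 + $234.26 + $47.99 + $40.18 + $136.61 + $295.45 = $2,088.83
Net pay = $4,514.49 − $2,088.83 = $2,425.66

$2,425.66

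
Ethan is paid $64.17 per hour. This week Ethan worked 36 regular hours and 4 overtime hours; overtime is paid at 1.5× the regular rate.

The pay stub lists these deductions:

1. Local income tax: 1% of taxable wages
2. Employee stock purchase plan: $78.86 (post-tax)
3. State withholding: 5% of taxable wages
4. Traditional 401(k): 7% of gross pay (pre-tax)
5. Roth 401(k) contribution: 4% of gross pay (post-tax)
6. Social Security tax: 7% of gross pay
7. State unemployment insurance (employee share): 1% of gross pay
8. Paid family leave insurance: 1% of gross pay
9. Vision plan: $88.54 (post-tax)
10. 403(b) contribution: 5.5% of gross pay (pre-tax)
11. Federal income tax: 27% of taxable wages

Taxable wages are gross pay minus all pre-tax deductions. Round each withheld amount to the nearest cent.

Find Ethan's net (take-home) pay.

Regular pay: 36 × $64.17 = $2,310.12
Overtime pay: 4 × $64.17 × 1.5 = $385.02
Gross pay = $2,310.12 + $385.02 = $2,695.14
403(b) contribution: $2,695.14 × 0.055 = $148.23
Traditional 401(k): $2,695.14 × 0.07 = $188.66
Pre-tax total = $148.23 + $188.66 = $336.89
Taxable wages = $2,695.14 − $336.89 = $2,358.25
Local income tax: $2,358.25 × 0.01 = $23.58
State withholding: $2,358.25 × 0.05 = $117.91
Federal income tax: $2,358.25 × 0.27 = $636.73
Paid family leave insurance: $2,695.14 × 0.01 = $26.95
State unemployment insurance (employee share): $2,695.14 × 0.01 = $26.95
Social Security tax: $2,695.14 × 0.07 = $188.66
Roth 401(k) contribution: $2,695.14 × 0.04 = $107.81
Employee stock purchase plan: $78.86
Vision plan: $88.54
Total deductions = $148.23 + $188.66 + $23.58 + $117.91 + $636.73 + $26.95 + $26.95 + $188.66 + $107.81 + $78.86 + $88.54 = $1,632.88
Net pay = $2,695.14 − $1,632.88 = $1,062.26

$1,062.26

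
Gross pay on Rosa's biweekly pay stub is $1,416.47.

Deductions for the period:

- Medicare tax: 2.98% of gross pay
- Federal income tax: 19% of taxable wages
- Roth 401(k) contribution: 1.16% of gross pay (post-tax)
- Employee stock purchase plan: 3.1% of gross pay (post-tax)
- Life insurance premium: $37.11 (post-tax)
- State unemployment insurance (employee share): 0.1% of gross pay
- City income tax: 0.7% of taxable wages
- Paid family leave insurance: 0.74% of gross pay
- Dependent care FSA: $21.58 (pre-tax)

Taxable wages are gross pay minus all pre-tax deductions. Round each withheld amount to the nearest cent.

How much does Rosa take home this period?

$968.54

Dependent care FSA: $21.58
Taxable wages = $1,416.47 − $21.58 = $1,394.89
City income tax: $1,394.89 × 0.007 = $9.76
Federal income tax: $1,394.89 × 0.19 = $265.03
State unemployment insurance (employee share): $1,416.47 × 0.001 = $1.42
Medicare tax: $1,416.47 × 0.0298 = $42.21
Paid family leave insurance: $1,416.47 × 0.0074 = $10.48
Employee stock purchase plan: $1,416.47 × 0.031 = $43.91
Roth 401(k) contribution: $1,416.47 × 0.0116 = $16.43
Life insurance premium: $37.11
Total deductions = $21.58 + $9.76 + $265.03 + $1.42 + $42.21 + $10.48 + $43.91 + $16.43 + $37.11 = $447.93
Net pay = $1,416.47 − $447.93 = $968.54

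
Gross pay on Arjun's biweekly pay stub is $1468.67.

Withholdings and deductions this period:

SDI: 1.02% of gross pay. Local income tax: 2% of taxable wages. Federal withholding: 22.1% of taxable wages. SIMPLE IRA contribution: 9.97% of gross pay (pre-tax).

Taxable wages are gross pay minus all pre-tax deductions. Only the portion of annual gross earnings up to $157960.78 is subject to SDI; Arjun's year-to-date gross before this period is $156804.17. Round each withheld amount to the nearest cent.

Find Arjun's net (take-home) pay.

SIMPLE IRA contribution: $1468.67 × 0.0997 = $146.43
Taxable wages = $1468.67 − $146.43 = $1322.24
Federal withholding: $1322.24 × 0.221 = $292.22
Local income tax: $1322.24 × 0.02 = $26.44
SDI: only $157960.78 − $156804.17 = $1156.61 of this check is subject → $1156.61 × 0.0102 = $11.80
Total deductions = $146.43 + $292.22 + $26.44 + $11.80 = $476.89
Net pay = $1468.67 − $476.89 = $991.78

$991.78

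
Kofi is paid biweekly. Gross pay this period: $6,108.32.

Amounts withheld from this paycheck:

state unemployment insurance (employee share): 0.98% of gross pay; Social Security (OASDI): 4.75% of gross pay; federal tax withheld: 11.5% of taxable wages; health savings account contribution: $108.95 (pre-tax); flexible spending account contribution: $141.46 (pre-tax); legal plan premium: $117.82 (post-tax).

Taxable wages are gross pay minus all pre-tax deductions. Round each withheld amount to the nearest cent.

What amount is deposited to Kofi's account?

Flexible spending account contribution: $141.46
Health savings account contribution: $108.95
Pre-tax total = $141.46 + $108.95 = $250.41
Taxable wages = $6,108.32 − $250.41 = $5,857.91
Federal tax withheld: $5,857.91 × 0.115 = $673.66
State unemployment insurance (employee share): $6,108.32 × 0.0098 = $59.86
Social Security (OASDI): $6,108.32 × 0.0475 = $290.15
Legal plan premium: $117.82
Total deductions = $141.46 + $108.95 + $673.66 + $59.86 + $290.15 + $117.82 = $1,391.90
Net pay = $6,108.32 − $1,391.90 = $4,716.42

$4,716.42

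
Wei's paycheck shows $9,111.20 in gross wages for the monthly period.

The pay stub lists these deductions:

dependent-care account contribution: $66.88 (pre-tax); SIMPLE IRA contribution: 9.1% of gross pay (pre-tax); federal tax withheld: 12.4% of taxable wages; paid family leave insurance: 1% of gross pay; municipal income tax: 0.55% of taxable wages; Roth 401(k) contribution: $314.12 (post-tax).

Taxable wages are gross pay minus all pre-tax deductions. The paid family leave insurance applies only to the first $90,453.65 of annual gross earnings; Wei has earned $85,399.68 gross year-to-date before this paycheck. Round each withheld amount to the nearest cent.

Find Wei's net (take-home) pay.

$6,786.68

Dependent-care account contribution: $66.88
SIMPLE IRA contribution: $9,111.20 × 0.091 = $829.12
Pre-tax total = $66.88 + $829.12 = $896.00
Taxable wages = $9,111.20 − $896.00 = $8,215.20
Municipal income tax: $8,215.20 × 0.0055 = $45.18
Federal tax withheld: $8,215.20 × 0.124 = $1,018.68
Paid family leave insurance: only $90,453.65 − $85,399.68 = $5,053.97 of this check is subject → $5,053.97 × 0.01 = $50.54
Roth 401(k) contribution: $314.12
Total deductions = $66.88 + $829.12 + $45.18 + $1,018.68 + $50.54 + $314.12 = $2,324.52
Net pay = $9,111.20 − $2,324.52 = $6,786.68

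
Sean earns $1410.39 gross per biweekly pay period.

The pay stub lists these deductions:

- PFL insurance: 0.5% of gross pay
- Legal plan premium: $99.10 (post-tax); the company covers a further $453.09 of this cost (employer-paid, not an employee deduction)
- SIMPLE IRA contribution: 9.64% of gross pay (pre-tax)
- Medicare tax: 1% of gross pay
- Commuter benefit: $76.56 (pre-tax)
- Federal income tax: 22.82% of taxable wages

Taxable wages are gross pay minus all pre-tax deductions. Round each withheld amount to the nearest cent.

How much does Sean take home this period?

$804.27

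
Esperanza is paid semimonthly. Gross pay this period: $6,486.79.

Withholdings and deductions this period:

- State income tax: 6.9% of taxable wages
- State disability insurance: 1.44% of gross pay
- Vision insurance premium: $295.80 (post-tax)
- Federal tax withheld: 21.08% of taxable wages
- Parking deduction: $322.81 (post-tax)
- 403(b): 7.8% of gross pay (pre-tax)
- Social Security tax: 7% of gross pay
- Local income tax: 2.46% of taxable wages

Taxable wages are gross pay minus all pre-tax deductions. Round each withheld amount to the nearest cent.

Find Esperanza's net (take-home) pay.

403(b): $6,486.79 × 0.078 = $505.97
Taxable wages = $6,486.79 − $505.97 = $5,980.82
Local income tax: $5,980.82 × 0.0246 = $147.13
State income tax: $5,980.82 × 0.069 = $412.68
Federal tax withheld: $5,980.82 × 0.2108 = $1,260.76
Social Security tax: $6,486.79 × 0.07 = $454.08
State disability insurance: $6,486.79 × 0.0144 = $93.41
Parking deduction: $322.81
Vision insurance premium: $295.80
Total deductions = $505.97 + $147.13 + $412.68 + $1,260.76 + $454.08 + $93.41 + $322.81 + $295.80 = $3,492.64
Net pay = $6,486.79 − $3,492.64 = $2,994.15

$2,994.15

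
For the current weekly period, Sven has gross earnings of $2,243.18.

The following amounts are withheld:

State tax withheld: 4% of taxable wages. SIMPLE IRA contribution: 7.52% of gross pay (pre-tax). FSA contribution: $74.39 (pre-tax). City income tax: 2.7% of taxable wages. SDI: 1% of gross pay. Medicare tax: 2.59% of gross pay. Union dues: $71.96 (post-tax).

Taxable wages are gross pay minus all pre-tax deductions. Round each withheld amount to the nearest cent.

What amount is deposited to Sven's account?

$1,713.61

FSA contribution: $74.39
SIMPLE IRA contribution: $2,243.18 × 0.0752 = $168.69
Pre-tax total = $74.39 + $168.69 = $243.08
Taxable wages = $2,243.18 − $243.08 = $2,000.10
State tax withheld: $2,000.10 × 0.04 = $80.00
City income tax: $2,000.10 × 0.027 = $54.00
Medicare tax: $2,243.18 × 0.0259 = $58.10
SDI: $2,243.18 × 0.01 = $22.43
Union dues: $71.96
Total deductions = $74.39 + $168.69 + $80.00 + $54.00 + $58.10 + $22.43 + $71.96 = $529.57
Net pay = $2,243.18 − $529.57 = $1,713.61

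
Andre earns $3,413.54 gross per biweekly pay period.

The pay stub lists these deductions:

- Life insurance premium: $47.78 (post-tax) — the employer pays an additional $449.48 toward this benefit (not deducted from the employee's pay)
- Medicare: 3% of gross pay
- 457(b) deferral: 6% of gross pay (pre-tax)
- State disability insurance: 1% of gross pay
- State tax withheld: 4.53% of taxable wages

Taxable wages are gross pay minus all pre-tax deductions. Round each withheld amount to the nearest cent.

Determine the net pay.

457(b) deferral: $3,413.54 × 0.06 = $204.81
Taxable wages = $3,413.54 − $204.81 = $3,208.73
State tax withheld: $3,208.73 × 0.0453 = $145.36
Medicare: $3,413.54 × 0.03 = $102.41
State disability insurance: $3,413.54 × 0.01 = $34.14
Life insurance premium: $47.78
(Employer's $449.48 toward life insurance premium is not withheld from the employee.)
Total deductions = $204.81 + $145.36 + $102.41 + $34.14 + $47.78 = $534.50
Net pay = $3,413.54 − $534.50 = $2,879.04

$2,879.04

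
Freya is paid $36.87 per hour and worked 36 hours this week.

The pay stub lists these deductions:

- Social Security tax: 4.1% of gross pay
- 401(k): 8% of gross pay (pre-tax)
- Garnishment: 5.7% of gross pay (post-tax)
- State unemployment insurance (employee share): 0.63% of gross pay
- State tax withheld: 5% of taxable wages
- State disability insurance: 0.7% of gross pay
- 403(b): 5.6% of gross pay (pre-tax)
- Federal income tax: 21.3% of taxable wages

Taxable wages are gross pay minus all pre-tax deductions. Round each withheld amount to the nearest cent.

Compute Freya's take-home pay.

$697.46

Gross pay: 36 × $36.87 = $1,327.32
401(k): $1,327.32 × 0.08 = $106.19
403(b): $1,327.32 × 0.056 = $74.33
Pre-tax total = $106.19 + $74.33 = $180.52
Taxable wages = $1,327.32 − $180.52 = $1,146.80
Federal income tax: $1,146.80 × 0.213 = $244.27
State tax withheld: $1,146.80 × 0.05 = $57.34
State disability insurance: $1,327.32 × 0.007 = $9.29
Social Security tax: $1,327.32 × 0.041 = $54.42
State unemployment insurance (employee share): $1,327.32 × 0.0063 = $8.36
Garnishment: $1,327.32 × 0.057 = $75.66
Total deductions = $106.19 + $74.33 + $244.27 + $57.34 + $9.29 + $54.42 + $8.36 + $75.66 = $629.86
Net pay = $1,327.32 − $629.86 = $697.46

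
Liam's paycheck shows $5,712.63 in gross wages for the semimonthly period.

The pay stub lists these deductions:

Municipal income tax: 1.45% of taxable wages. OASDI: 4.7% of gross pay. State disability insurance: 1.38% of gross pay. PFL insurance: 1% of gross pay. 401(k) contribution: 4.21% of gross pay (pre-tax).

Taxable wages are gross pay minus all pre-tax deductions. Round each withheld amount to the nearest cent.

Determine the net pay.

$4,988.33

401(k) contribution: $5,712.63 × 0.0421 = $240.50
Taxable wages = $5,712.63 − $240.50 = $5,472.13
Municipal income tax: $5,472.13 × 0.0145 = $79.35
PFL insurance: $5,712.63 × 0.01 = $57.13
State disability insurance: $5,712.63 × 0.0138 = $78.83
OASDI: $5,712.63 × 0.047 = $268.49
Total deductions = $240.50 + $79.35 + $57.13 + $78.83 + $268.49 = $724.30
Net pay = $5,712.63 − $724.30 = $4,988.33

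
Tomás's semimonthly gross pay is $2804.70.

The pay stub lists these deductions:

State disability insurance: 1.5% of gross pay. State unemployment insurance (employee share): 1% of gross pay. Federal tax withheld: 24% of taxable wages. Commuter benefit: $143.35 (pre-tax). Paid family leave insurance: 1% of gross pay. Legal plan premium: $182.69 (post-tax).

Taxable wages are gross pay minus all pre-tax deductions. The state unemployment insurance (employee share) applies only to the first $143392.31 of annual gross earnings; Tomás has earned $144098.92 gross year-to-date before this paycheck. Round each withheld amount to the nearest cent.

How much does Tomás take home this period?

Commuter benefit: $143.35
Taxable wages = $2804.70 − $143.35 = $2661.35
Federal tax withheld: $2661.35 × 0.24 = $638.72
State disability insurance: $2804.70 × 0.015 = $42.07
State unemployment insurance (employee share): annual cap $143392.31 already reached (YTD $144098.92), so $0.00
Paid family leave insurance: $2804.70 × 0.01 = $28.05
Legal plan premium: $182.69
Total deductions = $143.35 + $638.72 + $42.07 + $0.00 + $28.05 + $182.69 = $1034.88
Net pay = $2804.70 − $1034.88 = $1769.82

$1769.82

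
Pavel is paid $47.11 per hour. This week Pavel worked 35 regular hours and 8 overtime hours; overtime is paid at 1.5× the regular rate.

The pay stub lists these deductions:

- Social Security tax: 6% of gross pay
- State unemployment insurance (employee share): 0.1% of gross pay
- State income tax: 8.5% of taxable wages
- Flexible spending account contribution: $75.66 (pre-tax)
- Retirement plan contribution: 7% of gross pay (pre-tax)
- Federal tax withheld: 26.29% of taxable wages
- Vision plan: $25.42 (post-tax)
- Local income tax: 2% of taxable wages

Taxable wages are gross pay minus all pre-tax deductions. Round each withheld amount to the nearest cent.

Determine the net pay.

Regular pay: 35 × $47.11 = $1648.85
Overtime pay: 8 × $47.11 × 1.5 = $565.32
Gross pay = $1648.85 + $565.32 = $2214.17
Retirement plan contribution: $2214.17 × 0.07 = $154.99
Flexible spending account contribution: $75.66
Pre-tax total = $154.99 + $75.66 = $230.65
Taxable wages = $2214.17 − $230.65 = $1983.52
State income tax: $1983.52 × 0.085 = $168.60
Federal tax withheld: $1983.52 × 0.2629 = $521.47
Local income tax: $1983.52 × 0.02 = $39.67
Social Security tax: $2214.17 × 0.06 = $132.85
State unemployment insurance (employee share): $2214.17 × 0.001 = $2.21
Vision plan: $25.42
Total deductions = $154.99 + $75.66 + $168.60 + $521.47 + $39.67 + $132.85 + $2.21 + $25.42 = $1120.87
Net pay = $2214.17 − $1120.87 = $1093.30

$1093.30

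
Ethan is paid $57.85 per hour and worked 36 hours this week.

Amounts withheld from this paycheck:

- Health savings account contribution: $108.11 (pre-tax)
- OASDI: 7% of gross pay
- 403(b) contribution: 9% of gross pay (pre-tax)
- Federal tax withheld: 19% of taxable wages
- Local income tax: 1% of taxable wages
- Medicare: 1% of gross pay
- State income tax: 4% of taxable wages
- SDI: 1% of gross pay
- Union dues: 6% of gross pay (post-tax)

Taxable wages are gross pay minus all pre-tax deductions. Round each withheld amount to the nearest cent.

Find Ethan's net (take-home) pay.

Gross pay: 36 × $57.85 = $2,082.60
403(b) contribution: $2,082.60 × 0.09 = $187.43
Health savings account contribution: $108.11
Pre-tax total = $187.43 + $108.11 = $295.54
Taxable wages = $2,082.60 − $295.54 = $1,787.06
Local income tax: $1,787.06 × 0.01 = $17.87
State income tax: $1,787.06 × 0.04 = $71.48
Federal tax withheld: $1,787.06 × 0.19 = $339.54
OASDI: $2,082.60 × 0.07 = $145.78
Medicare: $2,082.60 × 0.01 = $20.83
SDI: $2,082.60 × 0.01 = $20.83
Union dues: $2,082.60 × 0.06 = $124.96
Total deductions = $187.43 + $108.11 + $17.87 + $71.48 + $339.54 + $145.78 + $20.83 + $20.83 + $124.96 = $1,036.83
Net pay = $2,082.60 − $1,036.83 = $1,045.77

$1,045.77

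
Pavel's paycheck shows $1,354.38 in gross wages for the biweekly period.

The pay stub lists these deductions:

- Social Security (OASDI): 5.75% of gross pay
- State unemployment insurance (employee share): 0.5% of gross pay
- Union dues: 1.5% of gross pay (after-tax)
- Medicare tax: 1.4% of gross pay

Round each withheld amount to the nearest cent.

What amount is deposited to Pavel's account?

Medicare tax: $1,354.38 × 0.014 = $18.96
State unemployment insurance (employee share): $1,354.38 × 0.005 = $6.77
Social Security (OASDI): $1,354.38 × 0.0575 = $77.88
Union dues: $1,354.38 × 0.015 = $20.32
Total deductions = $18.96 + $6.77 + $77.88 + $20.32 = $123.93
Net pay = $1,354.38 − $123.93 = $1,230.45

$1,230.45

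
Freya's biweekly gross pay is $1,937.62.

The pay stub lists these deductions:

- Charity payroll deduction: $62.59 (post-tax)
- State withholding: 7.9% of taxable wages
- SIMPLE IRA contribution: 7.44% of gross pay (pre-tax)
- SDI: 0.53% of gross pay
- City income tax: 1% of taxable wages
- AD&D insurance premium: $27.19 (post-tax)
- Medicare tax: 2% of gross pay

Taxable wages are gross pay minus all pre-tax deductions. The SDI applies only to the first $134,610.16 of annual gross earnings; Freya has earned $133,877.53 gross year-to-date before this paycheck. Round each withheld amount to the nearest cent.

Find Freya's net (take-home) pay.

SIMPLE IRA contribution: $1,937.62 × 0.0744 = $144.16
Taxable wages = $1,937.62 − $144.16 = $1,793.46
City income tax: $1,793.46 × 0.01 = $17.93
State withholding: $1,793.46 × 0.079 = $141.68
SDI: only $134,610.16 − $133,877.53 = $732.63 of this check is subject → $732.63 × 0.0053 = $3.88
Medicare tax: $1,937.62 × 0.02 = $38.75
Charity payroll deduction: $62.59
AD&D insurance premium: $27.19
Total deductions = $144.16 + $17.93 + $141.68 + $3.88 + $38.75 + $62.59 + $27.19 = $436.18
Net pay = $1,937.62 − $436.18 = $1,501.44

$1,501.44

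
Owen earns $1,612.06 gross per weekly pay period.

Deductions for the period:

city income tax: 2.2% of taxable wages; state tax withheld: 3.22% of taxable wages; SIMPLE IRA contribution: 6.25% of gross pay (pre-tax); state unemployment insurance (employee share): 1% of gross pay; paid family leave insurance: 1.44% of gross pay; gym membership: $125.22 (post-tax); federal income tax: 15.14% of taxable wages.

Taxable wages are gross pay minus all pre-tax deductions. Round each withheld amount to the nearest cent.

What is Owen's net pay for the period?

$1,036.04

SIMPLE IRA contribution: $1,612.06 × 0.0625 = $100.75
Taxable wages = $1,612.06 − $100.75 = $1,511.31
City income tax: $1,511.31 × 0.022 = $33.25
State tax withheld: $1,511.31 × 0.0322 = $48.66
Federal income tax: $1,511.31 × 0.1514 = $228.81
State unemployment insurance (employee share): $1,612.06 × 0.01 = $16.12
Paid family leave insurance: $1,612.06 × 0.0144 = $23.21
Gym membership: $125.22
Total deductions = $100.75 + $33.25 + $48.66 + $228.81 + $16.12 + $23.21 + $125.22 = $576.02
Net pay = $1,612.06 − $576.02 = $1,036.04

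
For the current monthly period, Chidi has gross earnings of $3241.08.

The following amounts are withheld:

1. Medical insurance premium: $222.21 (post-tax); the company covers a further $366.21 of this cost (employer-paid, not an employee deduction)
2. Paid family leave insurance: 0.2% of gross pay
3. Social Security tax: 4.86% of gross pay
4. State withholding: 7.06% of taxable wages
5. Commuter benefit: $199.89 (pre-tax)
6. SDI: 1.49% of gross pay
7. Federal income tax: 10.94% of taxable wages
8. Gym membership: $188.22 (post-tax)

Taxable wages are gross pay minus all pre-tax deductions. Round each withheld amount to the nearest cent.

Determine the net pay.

$1871.05

Commuter benefit: $199.89
Taxable wages = $3241.08 − $199.89 = $3041.19
Federal income tax: $3041.19 × 0.1094 = $332.71
State withholding: $3041.19 × 0.0706 = $214.71
Paid family leave insurance: $3241.08 × 0.002 = $6.48
SDI: $3241.08 × 0.0149 = $48.29
Social Security tax: $3241.08 × 0.0486 = $157.52
Medical insurance premium: $222.21
Gym membership: $188.22
(Employer's $366.21 toward medical insurance premium is not withheld from the employee.)
Total deductions = $199.89 + $332.71 + $214.71 + $6.48 + $48.29 + $157.52 + $222.21 + $188.22 = $1370.03
Net pay = $3241.08 − $1370.03 = $1871.05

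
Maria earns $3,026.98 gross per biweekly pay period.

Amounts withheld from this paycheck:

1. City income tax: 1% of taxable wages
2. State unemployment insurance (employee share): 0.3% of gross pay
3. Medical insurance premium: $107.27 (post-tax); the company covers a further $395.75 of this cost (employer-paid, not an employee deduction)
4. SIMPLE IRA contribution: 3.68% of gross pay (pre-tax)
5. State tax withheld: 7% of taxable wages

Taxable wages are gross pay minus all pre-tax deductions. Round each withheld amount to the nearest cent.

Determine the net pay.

$2,565.99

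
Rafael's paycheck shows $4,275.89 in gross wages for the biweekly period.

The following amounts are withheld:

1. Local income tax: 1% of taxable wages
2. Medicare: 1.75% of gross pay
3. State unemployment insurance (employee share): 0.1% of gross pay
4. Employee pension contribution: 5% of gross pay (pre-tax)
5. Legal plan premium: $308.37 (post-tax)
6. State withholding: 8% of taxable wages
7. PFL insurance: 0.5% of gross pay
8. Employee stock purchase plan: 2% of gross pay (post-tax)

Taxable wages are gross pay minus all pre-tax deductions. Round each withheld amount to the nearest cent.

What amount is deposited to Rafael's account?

Employee pension contribution: $4,275.89 × 0.05 = $213.79
Taxable wages = $4,275.89 − $213.79 = $4,062.10
Local income tax: $4,062.10 × 0.01 = $40.62
State withholding: $4,062.10 × 0.08 = $324.97
Medicare: $4,275.89 × 0.0175 = $74.83
State unemployment insurance (employee share): $4,275.89 × 0.001 = $4.28
PFL insurance: $4,275.89 × 0.005 = $21.38
Employee stock purchase plan: $4,275.89 × 0.02 = $85.52
Legal plan premium: $308.37
Total deductions = $213.79 + $40.62 + $324.97 + $74.83 + $4.28 + $21.38 + $85.52 + $308.37 = $1,073.76
Net pay = $4,275.89 − $1,073.76 = $3,202.13

$3,202.13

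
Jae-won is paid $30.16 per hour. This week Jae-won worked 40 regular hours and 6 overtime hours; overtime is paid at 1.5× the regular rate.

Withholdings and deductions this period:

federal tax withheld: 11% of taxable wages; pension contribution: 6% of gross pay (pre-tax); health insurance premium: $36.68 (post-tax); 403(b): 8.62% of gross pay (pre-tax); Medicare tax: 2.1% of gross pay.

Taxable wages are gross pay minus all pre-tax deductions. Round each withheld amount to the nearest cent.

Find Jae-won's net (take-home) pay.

Regular pay: 40 × $30.16 = $1,206.40
Overtime pay: 6 × $30.16 × 1.5 = $271.44
Gross pay = $1,206.40 + $271.44 = $1,477.84
403(b): $1,477.84 × 0.0862 = $127.39
Pension contribution: $1,477.84 × 0.06 = $88.67
Pre-tax total = $127.39 + $88.67 = $216.06
Taxable wages = $1,477.84 − $216.06 = $1,261.78
Federal tax withheld: $1,261.78 × 0.11 = $138.80
Medicare tax: $1,477.84 × 0.021 = $31.03
Health insurance premium: $36.68
Total deductions = $127.39 + $88.67 + $138.80 + $31.03 + $36.68 = $422.57
Net pay = $1,477.84 − $422.57 = $1,055.27

$1,055.27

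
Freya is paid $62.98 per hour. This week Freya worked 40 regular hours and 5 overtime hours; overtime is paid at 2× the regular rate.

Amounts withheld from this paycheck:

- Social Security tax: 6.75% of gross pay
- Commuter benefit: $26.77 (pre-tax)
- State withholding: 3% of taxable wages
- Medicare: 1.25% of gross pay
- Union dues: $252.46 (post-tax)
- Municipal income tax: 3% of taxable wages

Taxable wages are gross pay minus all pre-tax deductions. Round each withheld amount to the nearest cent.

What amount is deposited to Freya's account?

Regular pay: 40 × $62.98 = $2,519.20
Overtime pay: 5 × $62.98 × 2 = $629.80
Gross pay = $2,519.20 + $629.80 = $3,149.00
Commuter benefit: $26.77
Taxable wages = $3,149.00 − $26.77 = $3,122.23
Municipal income tax: $3,122.23 × 0.03 = $93.67
State withholding: $3,122.23 × 0.03 = $93.67
Social Security tax: $3,149.00 × 0.0675 = $212.56
Medicare: $3,149.00 × 0.0125 = $39.36
Union dues: $252.46
Total deductions = $26.77 + $93.67 + $93.67 + $212.56 + $39.36 + $252.46 = $718.49
Net pay = $3,149.00 − $718.49 = $2,430.51

$2,430.51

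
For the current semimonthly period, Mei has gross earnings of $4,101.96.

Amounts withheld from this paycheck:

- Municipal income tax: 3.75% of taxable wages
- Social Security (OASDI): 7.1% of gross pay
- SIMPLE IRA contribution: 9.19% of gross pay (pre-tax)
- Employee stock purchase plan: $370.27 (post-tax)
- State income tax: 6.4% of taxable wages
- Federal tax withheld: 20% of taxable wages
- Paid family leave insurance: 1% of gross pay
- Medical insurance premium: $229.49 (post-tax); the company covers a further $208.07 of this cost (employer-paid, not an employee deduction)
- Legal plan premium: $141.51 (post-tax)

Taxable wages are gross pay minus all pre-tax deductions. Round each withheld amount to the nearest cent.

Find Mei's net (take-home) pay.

SIMPLE IRA contribution: $4,101.96 × 0.0919 = $376.97
Taxable wages = $4,101.96 − $376.97 = $3,724.99
State income tax: $3,724.99 × 0.064 = $238.40
Federal tax withheld: $3,724.99 × 0.2 = $745.00
Municipal income tax: $3,724.99 × 0.0375 = $139.69
Social Security (OASDI): $4,101.96 × 0.071 = $291.24
Paid family leave insurance: $4,101.96 × 0.01 = $41.02
Legal plan premium: $141.51
Medical insurance premium: $229.49
Employee stock purchase plan: $370.27
(Employer's $208.07 toward medical insurance premium is not withheld from the employee.)
Total deductions = $376.97 + $238.40 + $745.00 + $139.69 + $291.24 + $41.02 + $141.51 + $229.49 + $370.27 = $2,573.59
Net pay = $4,101.96 − $2,573.59 = $1,528.37

$1,528.37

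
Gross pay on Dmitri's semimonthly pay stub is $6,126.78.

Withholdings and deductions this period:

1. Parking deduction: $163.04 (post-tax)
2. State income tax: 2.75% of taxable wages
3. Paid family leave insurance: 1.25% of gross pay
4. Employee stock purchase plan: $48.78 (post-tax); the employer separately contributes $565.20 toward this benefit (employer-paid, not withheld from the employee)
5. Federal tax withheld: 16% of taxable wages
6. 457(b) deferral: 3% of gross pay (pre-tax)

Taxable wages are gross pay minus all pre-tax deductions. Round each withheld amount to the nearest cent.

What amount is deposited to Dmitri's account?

$4,540.27

457(b) deferral: $6,126.78 × 0.03 = $183.80
Taxable wages = $6,126.78 − $183.80 = $5,942.98
State income tax: $5,942.98 × 0.0275 = $163.43
Federal tax withheld: $5,942.98 × 0.16 = $950.88
Paid family leave insurance: $6,126.78 × 0.0125 = $76.58
Parking deduction: $163.04
Employee stock purchase plan: $48.78
(Employer's $565.20 toward employee stock purchase plan is not withheld from the employee.)
Total deductions = $183.80 + $163.43 + $950.88 + $76.58 + $163.04 + $48.78 = $1,586.51
Net pay = $6,126.78 − $1,586.51 = $4,540.27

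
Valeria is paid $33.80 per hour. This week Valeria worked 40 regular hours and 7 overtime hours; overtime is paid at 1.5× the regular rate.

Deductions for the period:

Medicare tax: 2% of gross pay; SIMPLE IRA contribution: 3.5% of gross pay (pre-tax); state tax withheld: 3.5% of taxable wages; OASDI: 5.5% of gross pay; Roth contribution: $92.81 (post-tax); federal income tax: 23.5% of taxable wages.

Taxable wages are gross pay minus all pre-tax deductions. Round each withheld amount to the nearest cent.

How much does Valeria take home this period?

Regular pay: 40 × $33.80 = $1,352.00
Overtime pay: 7 × $33.80 × 1.5 = $354.90
Gross pay = $1,352.00 + $354.90 = $1,706.90
SIMPLE IRA contribution: $1,706.90 × 0.035 = $59.74
Taxable wages = $1,706.90 − $59.74 = $1,647.16
Federal income tax: $1,647.16 × 0.235 = $387.08
State tax withheld: $1,647.16 × 0.035 = $57.65
OASDI: $1,706.90 × 0.055 = $93.88
Medicare tax: $1,706.90 × 0.02 = $34.14
Roth contribution: $92.81
Total deductions = $59.74 + $387.08 + $57.65 + $93.88 + $34.14 + $92.81 = $725.30
Net pay = $1,706.90 − $725.30 = $981.60

$981.60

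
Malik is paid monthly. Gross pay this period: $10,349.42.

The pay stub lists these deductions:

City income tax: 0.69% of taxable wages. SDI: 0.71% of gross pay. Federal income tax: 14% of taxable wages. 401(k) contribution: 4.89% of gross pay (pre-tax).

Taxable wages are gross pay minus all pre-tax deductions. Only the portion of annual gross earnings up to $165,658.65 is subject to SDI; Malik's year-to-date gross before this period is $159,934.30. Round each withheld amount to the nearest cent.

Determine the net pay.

$8,356.70

401(k) contribution: $10,349.42 × 0.0489 = $506.09
Taxable wages = $10,349.42 − $506.09 = $9,843.33
Federal income tax: $9,843.33 × 0.14 = $1,378.07
City income tax: $9,843.33 × 0.0069 = $67.92
SDI: only $165,658.65 − $159,934.30 = $5,724.35 of this check is subject → $5,724.35 × 0.0071 = $40.64
Total deductions = $506.09 + $1,378.07 + $67.92 + $40.64 = $1,992.72
Net pay = $10,349.42 − $1,992.72 = $8,356.70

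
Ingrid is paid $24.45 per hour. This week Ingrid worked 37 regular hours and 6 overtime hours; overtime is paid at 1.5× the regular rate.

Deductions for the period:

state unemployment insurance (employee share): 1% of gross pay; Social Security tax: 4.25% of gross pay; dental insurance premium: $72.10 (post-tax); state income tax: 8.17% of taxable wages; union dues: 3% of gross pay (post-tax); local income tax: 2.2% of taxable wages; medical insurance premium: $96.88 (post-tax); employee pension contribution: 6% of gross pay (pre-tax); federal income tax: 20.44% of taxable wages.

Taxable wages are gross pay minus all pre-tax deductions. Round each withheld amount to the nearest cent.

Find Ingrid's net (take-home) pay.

$469.72

Regular pay: 37 × $24.45 = $904.65
Overtime pay: 6 × $24.45 × 1.5 = $220.05
Gross pay = $904.65 + $220.05 = $1124.70
Employee pension contribution: $1124.70 × 0.06 = $67.48
Taxable wages = $1124.70 − $67.48 = $1057.22
Local income tax: $1057.22 × 0.022 = $23.26
State income tax: $1057.22 × 0.0817 = $86.37
Federal income tax: $1057.22 × 0.2044 = $216.10
State unemployment insurance (employee share): $1124.70 × 0.01 = $11.25
Social Security tax: $1124.70 × 0.0425 = $47.80
Medical insurance premium: $96.88
Dental insurance premium: $72.10
Union dues: $1124.70 × 0.03 = $33.74
Total deductions = $67.48 + $23.26 + $86.37 + $216.10 + $11.25 + $47.80 + $96.88 + $72.10 + $33.74 = $654.98
Net pay = $1124.70 − $654.98 = $469.72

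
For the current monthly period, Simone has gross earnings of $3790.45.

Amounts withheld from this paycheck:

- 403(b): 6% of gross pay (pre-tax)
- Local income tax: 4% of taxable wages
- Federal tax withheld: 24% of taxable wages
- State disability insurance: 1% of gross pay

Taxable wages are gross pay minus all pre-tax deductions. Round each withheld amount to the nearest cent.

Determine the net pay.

403(b): $3790.45 × 0.06 = $227.43
Taxable wages = $3790.45 − $227.43 = $3563.02
Federal tax withheld: $3563.02 × 0.24 = $855.12
Local income tax: $3563.02 × 0.04 = $142.52
State disability insurance: $3790.45 × 0.01 = $37.90
Total deductions = $227.43 + $855.12 + $142.52 + $37.90 = $1262.97
Net pay = $3790.45 − $1262.97 = $2527.48

$2527.48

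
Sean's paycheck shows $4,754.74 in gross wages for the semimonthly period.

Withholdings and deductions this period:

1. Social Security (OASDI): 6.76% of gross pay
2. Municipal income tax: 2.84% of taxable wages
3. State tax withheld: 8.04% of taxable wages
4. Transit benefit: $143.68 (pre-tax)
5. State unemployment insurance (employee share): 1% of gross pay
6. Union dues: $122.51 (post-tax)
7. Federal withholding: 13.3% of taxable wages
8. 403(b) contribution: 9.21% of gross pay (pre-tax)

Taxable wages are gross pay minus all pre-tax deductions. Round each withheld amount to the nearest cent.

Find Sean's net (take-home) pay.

$2,672.60

Transit benefit: $143.68
403(b) contribution: $4,754.74 × 0.0921 = $437.91
Pre-tax total = $143.68 + $437.91 = $581.59
Taxable wages = $4,754.74 − $581.59 = $4,173.15
Federal withholding: $4,173.15 × 0.133 = $555.03
State tax withheld: $4,173.15 × 0.0804 = $335.52
Municipal income tax: $4,173.15 × 0.0284 = $118.52
State unemployment insurance (employee share): $4,754.74 × 0.01 = $47.55
Social Security (OASDI): $4,754.74 × 0.0676 = $321.42
Union dues: $122.51
Total deductions = $143.68 + $437.91 + $555.03 + $335.52 + $118.52 + $47.55 + $321.42 + $122.51 = $2,082.14
Net pay = $4,754.74 − $2,082.14 = $2,672.60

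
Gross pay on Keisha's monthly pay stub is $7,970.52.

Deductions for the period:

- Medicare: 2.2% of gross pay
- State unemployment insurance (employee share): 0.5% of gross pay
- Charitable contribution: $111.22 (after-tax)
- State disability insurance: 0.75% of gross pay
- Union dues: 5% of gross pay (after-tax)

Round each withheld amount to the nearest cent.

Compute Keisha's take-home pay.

$7,185.79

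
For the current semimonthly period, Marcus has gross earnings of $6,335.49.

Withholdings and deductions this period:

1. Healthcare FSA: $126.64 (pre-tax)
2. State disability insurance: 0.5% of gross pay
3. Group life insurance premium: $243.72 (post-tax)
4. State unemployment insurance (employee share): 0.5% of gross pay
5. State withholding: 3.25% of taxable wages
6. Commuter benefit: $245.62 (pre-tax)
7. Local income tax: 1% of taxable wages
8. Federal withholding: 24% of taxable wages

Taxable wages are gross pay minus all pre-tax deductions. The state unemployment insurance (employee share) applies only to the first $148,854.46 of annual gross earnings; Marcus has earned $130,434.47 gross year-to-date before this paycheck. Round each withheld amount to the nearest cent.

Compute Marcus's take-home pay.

$3,971.54

Commuter benefit: $245.62
Healthcare FSA: $126.64
Pre-tax total = $245.62 + $126.64 = $372.26
Taxable wages = $6,335.49 − $372.26 = $5,963.23
State withholding: $5,963.23 × 0.0325 = $193.80
Federal withholding: $5,963.23 × 0.24 = $1,431.18
Local income tax: $5,963.23 × 0.01 = $59.63
State disability insurance: $6,335.49 × 0.005 = $31.68
State unemployment insurance (employee share): cap not yet reached, full $6,335.49 is subject → $6,335.49 × 0.005 = $31.68
Group life insurance premium: $243.72
Total deductions = $245.62 + $126.64 + $193.80 + $1,431.18 + $59.63 + $31.68 + $31.68 + $243.72 = $2,363.95
Net pay = $6,335.49 − $2,363.95 = $3,971.54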